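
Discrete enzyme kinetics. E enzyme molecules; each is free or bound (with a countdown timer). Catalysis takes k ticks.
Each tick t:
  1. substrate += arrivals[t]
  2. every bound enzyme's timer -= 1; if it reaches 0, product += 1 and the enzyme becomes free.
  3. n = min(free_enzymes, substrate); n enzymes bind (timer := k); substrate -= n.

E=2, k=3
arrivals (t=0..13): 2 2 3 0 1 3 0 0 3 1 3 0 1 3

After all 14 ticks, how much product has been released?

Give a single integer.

Answer: 8

Derivation:
t=0: arr=2 -> substrate=0 bound=2 product=0
t=1: arr=2 -> substrate=2 bound=2 product=0
t=2: arr=3 -> substrate=5 bound=2 product=0
t=3: arr=0 -> substrate=3 bound=2 product=2
t=4: arr=1 -> substrate=4 bound=2 product=2
t=5: arr=3 -> substrate=7 bound=2 product=2
t=6: arr=0 -> substrate=5 bound=2 product=4
t=7: arr=0 -> substrate=5 bound=2 product=4
t=8: arr=3 -> substrate=8 bound=2 product=4
t=9: arr=1 -> substrate=7 bound=2 product=6
t=10: arr=3 -> substrate=10 bound=2 product=6
t=11: arr=0 -> substrate=10 bound=2 product=6
t=12: arr=1 -> substrate=9 bound=2 product=8
t=13: arr=3 -> substrate=12 bound=2 product=8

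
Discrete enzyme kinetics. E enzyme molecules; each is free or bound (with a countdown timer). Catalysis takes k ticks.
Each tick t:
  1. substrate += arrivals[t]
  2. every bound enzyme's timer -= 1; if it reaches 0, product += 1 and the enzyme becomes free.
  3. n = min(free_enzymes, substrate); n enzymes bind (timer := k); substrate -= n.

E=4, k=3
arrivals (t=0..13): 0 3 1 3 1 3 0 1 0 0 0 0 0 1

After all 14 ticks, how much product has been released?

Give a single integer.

Answer: 12

Derivation:
t=0: arr=0 -> substrate=0 bound=0 product=0
t=1: arr=3 -> substrate=0 bound=3 product=0
t=2: arr=1 -> substrate=0 bound=4 product=0
t=3: arr=3 -> substrate=3 bound=4 product=0
t=4: arr=1 -> substrate=1 bound=4 product=3
t=5: arr=3 -> substrate=3 bound=4 product=4
t=6: arr=0 -> substrate=3 bound=4 product=4
t=7: arr=1 -> substrate=1 bound=4 product=7
t=8: arr=0 -> substrate=0 bound=4 product=8
t=9: arr=0 -> substrate=0 bound=4 product=8
t=10: arr=0 -> substrate=0 bound=1 product=11
t=11: arr=0 -> substrate=0 bound=0 product=12
t=12: arr=0 -> substrate=0 bound=0 product=12
t=13: arr=1 -> substrate=0 bound=1 product=12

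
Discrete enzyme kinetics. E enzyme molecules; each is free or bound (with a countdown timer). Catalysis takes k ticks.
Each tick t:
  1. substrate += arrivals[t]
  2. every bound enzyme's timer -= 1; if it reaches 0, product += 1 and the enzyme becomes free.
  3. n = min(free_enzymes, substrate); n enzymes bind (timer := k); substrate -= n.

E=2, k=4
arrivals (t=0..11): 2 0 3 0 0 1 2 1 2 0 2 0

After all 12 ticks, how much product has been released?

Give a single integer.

t=0: arr=2 -> substrate=0 bound=2 product=0
t=1: arr=0 -> substrate=0 bound=2 product=0
t=2: arr=3 -> substrate=3 bound=2 product=0
t=3: arr=0 -> substrate=3 bound=2 product=0
t=4: arr=0 -> substrate=1 bound=2 product=2
t=5: arr=1 -> substrate=2 bound=2 product=2
t=6: arr=2 -> substrate=4 bound=2 product=2
t=7: arr=1 -> substrate=5 bound=2 product=2
t=8: arr=2 -> substrate=5 bound=2 product=4
t=9: arr=0 -> substrate=5 bound=2 product=4
t=10: arr=2 -> substrate=7 bound=2 product=4
t=11: arr=0 -> substrate=7 bound=2 product=4

Answer: 4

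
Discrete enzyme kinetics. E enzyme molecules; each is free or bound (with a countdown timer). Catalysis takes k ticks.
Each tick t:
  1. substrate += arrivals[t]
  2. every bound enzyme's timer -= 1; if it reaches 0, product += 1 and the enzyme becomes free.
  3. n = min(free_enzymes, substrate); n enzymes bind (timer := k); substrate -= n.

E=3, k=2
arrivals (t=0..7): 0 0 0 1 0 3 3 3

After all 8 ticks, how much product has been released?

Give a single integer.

Answer: 4

Derivation:
t=0: arr=0 -> substrate=0 bound=0 product=0
t=1: arr=0 -> substrate=0 bound=0 product=0
t=2: arr=0 -> substrate=0 bound=0 product=0
t=3: arr=1 -> substrate=0 bound=1 product=0
t=4: arr=0 -> substrate=0 bound=1 product=0
t=5: arr=3 -> substrate=0 bound=3 product=1
t=6: arr=3 -> substrate=3 bound=3 product=1
t=7: arr=3 -> substrate=3 bound=3 product=4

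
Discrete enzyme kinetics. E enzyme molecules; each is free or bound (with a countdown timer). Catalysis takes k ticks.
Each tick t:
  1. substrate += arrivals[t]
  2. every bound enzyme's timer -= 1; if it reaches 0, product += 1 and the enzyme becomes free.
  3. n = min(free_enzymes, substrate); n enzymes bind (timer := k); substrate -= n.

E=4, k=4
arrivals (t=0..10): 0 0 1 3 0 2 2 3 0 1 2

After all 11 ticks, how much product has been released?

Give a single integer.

Answer: 5

Derivation:
t=0: arr=0 -> substrate=0 bound=0 product=0
t=1: arr=0 -> substrate=0 bound=0 product=0
t=2: arr=1 -> substrate=0 bound=1 product=0
t=3: arr=3 -> substrate=0 bound=4 product=0
t=4: arr=0 -> substrate=0 bound=4 product=0
t=5: arr=2 -> substrate=2 bound=4 product=0
t=6: arr=2 -> substrate=3 bound=4 product=1
t=7: arr=3 -> substrate=3 bound=4 product=4
t=8: arr=0 -> substrate=3 bound=4 product=4
t=9: arr=1 -> substrate=4 bound=4 product=4
t=10: arr=2 -> substrate=5 bound=4 product=5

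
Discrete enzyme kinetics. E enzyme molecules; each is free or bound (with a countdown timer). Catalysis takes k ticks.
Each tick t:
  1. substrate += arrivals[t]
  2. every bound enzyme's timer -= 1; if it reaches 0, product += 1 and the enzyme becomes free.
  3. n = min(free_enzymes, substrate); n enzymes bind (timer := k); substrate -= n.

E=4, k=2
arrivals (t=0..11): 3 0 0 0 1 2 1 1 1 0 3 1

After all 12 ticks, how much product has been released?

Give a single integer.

Answer: 9

Derivation:
t=0: arr=3 -> substrate=0 bound=3 product=0
t=1: arr=0 -> substrate=0 bound=3 product=0
t=2: arr=0 -> substrate=0 bound=0 product=3
t=3: arr=0 -> substrate=0 bound=0 product=3
t=4: arr=1 -> substrate=0 bound=1 product=3
t=5: arr=2 -> substrate=0 bound=3 product=3
t=6: arr=1 -> substrate=0 bound=3 product=4
t=7: arr=1 -> substrate=0 bound=2 product=6
t=8: arr=1 -> substrate=0 bound=2 product=7
t=9: arr=0 -> substrate=0 bound=1 product=8
t=10: arr=3 -> substrate=0 bound=3 product=9
t=11: arr=1 -> substrate=0 bound=4 product=9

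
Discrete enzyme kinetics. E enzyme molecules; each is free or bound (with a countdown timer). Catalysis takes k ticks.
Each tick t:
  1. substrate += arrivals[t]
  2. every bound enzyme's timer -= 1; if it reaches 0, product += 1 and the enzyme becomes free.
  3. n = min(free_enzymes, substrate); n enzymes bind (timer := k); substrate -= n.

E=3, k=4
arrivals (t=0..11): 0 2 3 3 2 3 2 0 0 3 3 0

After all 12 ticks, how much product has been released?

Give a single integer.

t=0: arr=0 -> substrate=0 bound=0 product=0
t=1: arr=2 -> substrate=0 bound=2 product=0
t=2: arr=3 -> substrate=2 bound=3 product=0
t=3: arr=3 -> substrate=5 bound=3 product=0
t=4: arr=2 -> substrate=7 bound=3 product=0
t=5: arr=3 -> substrate=8 bound=3 product=2
t=6: arr=2 -> substrate=9 bound=3 product=3
t=7: arr=0 -> substrate=9 bound=3 product=3
t=8: arr=0 -> substrate=9 bound=3 product=3
t=9: arr=3 -> substrate=10 bound=3 product=5
t=10: arr=3 -> substrate=12 bound=3 product=6
t=11: arr=0 -> substrate=12 bound=3 product=6

Answer: 6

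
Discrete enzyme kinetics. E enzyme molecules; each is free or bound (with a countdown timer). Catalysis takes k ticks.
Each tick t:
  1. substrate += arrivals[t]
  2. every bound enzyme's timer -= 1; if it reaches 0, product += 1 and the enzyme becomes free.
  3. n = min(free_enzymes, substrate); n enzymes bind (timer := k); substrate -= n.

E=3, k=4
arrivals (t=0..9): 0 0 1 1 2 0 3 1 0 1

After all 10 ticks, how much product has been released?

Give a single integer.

Answer: 3

Derivation:
t=0: arr=0 -> substrate=0 bound=0 product=0
t=1: arr=0 -> substrate=0 bound=0 product=0
t=2: arr=1 -> substrate=0 bound=1 product=0
t=3: arr=1 -> substrate=0 bound=2 product=0
t=4: arr=2 -> substrate=1 bound=3 product=0
t=5: arr=0 -> substrate=1 bound=3 product=0
t=6: arr=3 -> substrate=3 bound=3 product=1
t=7: arr=1 -> substrate=3 bound=3 product=2
t=8: arr=0 -> substrate=2 bound=3 product=3
t=9: arr=1 -> substrate=3 bound=3 product=3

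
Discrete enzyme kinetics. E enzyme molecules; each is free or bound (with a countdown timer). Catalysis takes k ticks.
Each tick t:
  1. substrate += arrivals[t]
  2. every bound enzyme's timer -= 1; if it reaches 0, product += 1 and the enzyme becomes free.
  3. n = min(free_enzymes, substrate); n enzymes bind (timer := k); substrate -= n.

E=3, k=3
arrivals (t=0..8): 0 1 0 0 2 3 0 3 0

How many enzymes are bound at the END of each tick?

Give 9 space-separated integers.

Answer: 0 1 1 1 2 3 3 3 3

Derivation:
t=0: arr=0 -> substrate=0 bound=0 product=0
t=1: arr=1 -> substrate=0 bound=1 product=0
t=2: arr=0 -> substrate=0 bound=1 product=0
t=3: arr=0 -> substrate=0 bound=1 product=0
t=4: arr=2 -> substrate=0 bound=2 product=1
t=5: arr=3 -> substrate=2 bound=3 product=1
t=6: arr=0 -> substrate=2 bound=3 product=1
t=7: arr=3 -> substrate=3 bound=3 product=3
t=8: arr=0 -> substrate=2 bound=3 product=4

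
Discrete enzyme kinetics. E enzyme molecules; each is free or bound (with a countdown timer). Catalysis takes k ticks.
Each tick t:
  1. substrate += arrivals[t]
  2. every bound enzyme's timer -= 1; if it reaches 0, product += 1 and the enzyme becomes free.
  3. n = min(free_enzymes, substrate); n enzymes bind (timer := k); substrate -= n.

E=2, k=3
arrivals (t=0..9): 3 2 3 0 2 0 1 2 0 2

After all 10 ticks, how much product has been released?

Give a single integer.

t=0: arr=3 -> substrate=1 bound=2 product=0
t=1: arr=2 -> substrate=3 bound=2 product=0
t=2: arr=3 -> substrate=6 bound=2 product=0
t=3: arr=0 -> substrate=4 bound=2 product=2
t=4: arr=2 -> substrate=6 bound=2 product=2
t=5: arr=0 -> substrate=6 bound=2 product=2
t=6: arr=1 -> substrate=5 bound=2 product=4
t=7: arr=2 -> substrate=7 bound=2 product=4
t=8: arr=0 -> substrate=7 bound=2 product=4
t=9: arr=2 -> substrate=7 bound=2 product=6

Answer: 6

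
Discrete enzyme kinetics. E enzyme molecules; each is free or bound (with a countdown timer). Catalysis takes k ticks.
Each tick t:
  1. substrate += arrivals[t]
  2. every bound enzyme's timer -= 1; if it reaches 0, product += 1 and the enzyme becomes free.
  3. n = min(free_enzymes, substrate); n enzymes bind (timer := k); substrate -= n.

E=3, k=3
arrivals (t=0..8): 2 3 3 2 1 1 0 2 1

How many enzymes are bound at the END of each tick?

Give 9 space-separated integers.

t=0: arr=2 -> substrate=0 bound=2 product=0
t=1: arr=3 -> substrate=2 bound=3 product=0
t=2: arr=3 -> substrate=5 bound=3 product=0
t=3: arr=2 -> substrate=5 bound=3 product=2
t=4: arr=1 -> substrate=5 bound=3 product=3
t=5: arr=1 -> substrate=6 bound=3 product=3
t=6: arr=0 -> substrate=4 bound=3 product=5
t=7: arr=2 -> substrate=5 bound=3 product=6
t=8: arr=1 -> substrate=6 bound=3 product=6

Answer: 2 3 3 3 3 3 3 3 3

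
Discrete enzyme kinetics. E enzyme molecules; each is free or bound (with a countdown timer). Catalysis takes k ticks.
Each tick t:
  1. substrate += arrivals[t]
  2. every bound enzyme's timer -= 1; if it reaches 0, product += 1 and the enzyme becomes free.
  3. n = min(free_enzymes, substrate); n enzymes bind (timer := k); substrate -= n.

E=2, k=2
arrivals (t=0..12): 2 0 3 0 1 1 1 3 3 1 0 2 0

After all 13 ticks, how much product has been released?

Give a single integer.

Answer: 12

Derivation:
t=0: arr=2 -> substrate=0 bound=2 product=0
t=1: arr=0 -> substrate=0 bound=2 product=0
t=2: arr=3 -> substrate=1 bound=2 product=2
t=3: arr=0 -> substrate=1 bound=2 product=2
t=4: arr=1 -> substrate=0 bound=2 product=4
t=5: arr=1 -> substrate=1 bound=2 product=4
t=6: arr=1 -> substrate=0 bound=2 product=6
t=7: arr=3 -> substrate=3 bound=2 product=6
t=8: arr=3 -> substrate=4 bound=2 product=8
t=9: arr=1 -> substrate=5 bound=2 product=8
t=10: arr=0 -> substrate=3 bound=2 product=10
t=11: arr=2 -> substrate=5 bound=2 product=10
t=12: arr=0 -> substrate=3 bound=2 product=12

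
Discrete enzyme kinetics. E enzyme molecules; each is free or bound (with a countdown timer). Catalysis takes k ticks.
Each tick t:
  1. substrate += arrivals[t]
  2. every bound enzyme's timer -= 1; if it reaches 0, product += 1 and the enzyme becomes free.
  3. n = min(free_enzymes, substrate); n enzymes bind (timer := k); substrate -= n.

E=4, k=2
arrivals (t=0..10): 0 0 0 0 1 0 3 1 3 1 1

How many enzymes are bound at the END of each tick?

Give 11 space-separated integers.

Answer: 0 0 0 0 1 1 3 4 4 4 2

Derivation:
t=0: arr=0 -> substrate=0 bound=0 product=0
t=1: arr=0 -> substrate=0 bound=0 product=0
t=2: arr=0 -> substrate=0 bound=0 product=0
t=3: arr=0 -> substrate=0 bound=0 product=0
t=4: arr=1 -> substrate=0 bound=1 product=0
t=5: arr=0 -> substrate=0 bound=1 product=0
t=6: arr=3 -> substrate=0 bound=3 product=1
t=7: arr=1 -> substrate=0 bound=4 product=1
t=8: arr=3 -> substrate=0 bound=4 product=4
t=9: arr=1 -> substrate=0 bound=4 product=5
t=10: arr=1 -> substrate=0 bound=2 product=8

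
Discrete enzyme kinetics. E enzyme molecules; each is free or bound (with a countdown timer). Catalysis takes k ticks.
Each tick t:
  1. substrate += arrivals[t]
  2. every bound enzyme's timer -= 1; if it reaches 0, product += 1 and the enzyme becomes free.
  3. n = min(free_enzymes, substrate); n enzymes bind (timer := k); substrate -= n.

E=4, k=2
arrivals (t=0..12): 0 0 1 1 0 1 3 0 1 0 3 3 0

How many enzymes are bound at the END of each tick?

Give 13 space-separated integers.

t=0: arr=0 -> substrate=0 bound=0 product=0
t=1: arr=0 -> substrate=0 bound=0 product=0
t=2: arr=1 -> substrate=0 bound=1 product=0
t=3: arr=1 -> substrate=0 bound=2 product=0
t=4: arr=0 -> substrate=0 bound=1 product=1
t=5: arr=1 -> substrate=0 bound=1 product=2
t=6: arr=3 -> substrate=0 bound=4 product=2
t=7: arr=0 -> substrate=0 bound=3 product=3
t=8: arr=1 -> substrate=0 bound=1 product=6
t=9: arr=0 -> substrate=0 bound=1 product=6
t=10: arr=3 -> substrate=0 bound=3 product=7
t=11: arr=3 -> substrate=2 bound=4 product=7
t=12: arr=0 -> substrate=0 bound=3 product=10

Answer: 0 0 1 2 1 1 4 3 1 1 3 4 3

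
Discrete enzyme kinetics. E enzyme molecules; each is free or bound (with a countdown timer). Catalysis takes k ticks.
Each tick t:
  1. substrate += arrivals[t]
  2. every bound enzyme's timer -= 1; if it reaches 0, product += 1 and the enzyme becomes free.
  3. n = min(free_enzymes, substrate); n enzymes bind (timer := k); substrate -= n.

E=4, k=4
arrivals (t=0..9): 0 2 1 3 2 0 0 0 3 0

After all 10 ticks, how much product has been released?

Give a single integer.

Answer: 6

Derivation:
t=0: arr=0 -> substrate=0 bound=0 product=0
t=1: arr=2 -> substrate=0 bound=2 product=0
t=2: arr=1 -> substrate=0 bound=3 product=0
t=3: arr=3 -> substrate=2 bound=4 product=0
t=4: arr=2 -> substrate=4 bound=4 product=0
t=5: arr=0 -> substrate=2 bound=4 product=2
t=6: arr=0 -> substrate=1 bound=4 product=3
t=7: arr=0 -> substrate=0 bound=4 product=4
t=8: arr=3 -> substrate=3 bound=4 product=4
t=9: arr=0 -> substrate=1 bound=4 product=6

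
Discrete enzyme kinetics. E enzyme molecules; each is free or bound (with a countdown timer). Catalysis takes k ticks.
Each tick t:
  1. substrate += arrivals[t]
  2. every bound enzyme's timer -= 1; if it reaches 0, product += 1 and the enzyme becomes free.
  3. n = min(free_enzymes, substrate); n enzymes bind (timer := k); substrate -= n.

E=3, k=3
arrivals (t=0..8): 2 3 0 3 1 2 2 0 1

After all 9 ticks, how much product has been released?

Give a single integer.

Answer: 6

Derivation:
t=0: arr=2 -> substrate=0 bound=2 product=0
t=1: arr=3 -> substrate=2 bound=3 product=0
t=2: arr=0 -> substrate=2 bound=3 product=0
t=3: arr=3 -> substrate=3 bound=3 product=2
t=4: arr=1 -> substrate=3 bound=3 product=3
t=5: arr=2 -> substrate=5 bound=3 product=3
t=6: arr=2 -> substrate=5 bound=3 product=5
t=7: arr=0 -> substrate=4 bound=3 product=6
t=8: arr=1 -> substrate=5 bound=3 product=6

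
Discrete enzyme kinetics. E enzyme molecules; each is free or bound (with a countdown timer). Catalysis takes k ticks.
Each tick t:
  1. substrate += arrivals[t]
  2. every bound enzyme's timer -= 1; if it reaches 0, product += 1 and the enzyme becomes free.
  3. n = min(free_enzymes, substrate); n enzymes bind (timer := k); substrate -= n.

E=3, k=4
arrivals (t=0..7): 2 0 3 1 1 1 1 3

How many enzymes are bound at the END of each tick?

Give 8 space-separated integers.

Answer: 2 2 3 3 3 3 3 3

Derivation:
t=0: arr=2 -> substrate=0 bound=2 product=0
t=1: arr=0 -> substrate=0 bound=2 product=0
t=2: arr=3 -> substrate=2 bound=3 product=0
t=3: arr=1 -> substrate=3 bound=3 product=0
t=4: arr=1 -> substrate=2 bound=3 product=2
t=5: arr=1 -> substrate=3 bound=3 product=2
t=6: arr=1 -> substrate=3 bound=3 product=3
t=7: arr=3 -> substrate=6 bound=3 product=3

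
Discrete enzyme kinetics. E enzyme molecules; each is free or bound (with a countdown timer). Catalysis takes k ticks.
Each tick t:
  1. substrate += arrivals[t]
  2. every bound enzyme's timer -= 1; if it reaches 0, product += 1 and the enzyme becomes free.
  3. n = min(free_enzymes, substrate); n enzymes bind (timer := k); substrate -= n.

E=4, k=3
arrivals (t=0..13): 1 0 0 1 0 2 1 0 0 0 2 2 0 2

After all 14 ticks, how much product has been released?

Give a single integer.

Answer: 7

Derivation:
t=0: arr=1 -> substrate=0 bound=1 product=0
t=1: arr=0 -> substrate=0 bound=1 product=0
t=2: arr=0 -> substrate=0 bound=1 product=0
t=3: arr=1 -> substrate=0 bound=1 product=1
t=4: arr=0 -> substrate=0 bound=1 product=1
t=5: arr=2 -> substrate=0 bound=3 product=1
t=6: arr=1 -> substrate=0 bound=3 product=2
t=7: arr=0 -> substrate=0 bound=3 product=2
t=8: arr=0 -> substrate=0 bound=1 product=4
t=9: arr=0 -> substrate=0 bound=0 product=5
t=10: arr=2 -> substrate=0 bound=2 product=5
t=11: arr=2 -> substrate=0 bound=4 product=5
t=12: arr=0 -> substrate=0 bound=4 product=5
t=13: arr=2 -> substrate=0 bound=4 product=7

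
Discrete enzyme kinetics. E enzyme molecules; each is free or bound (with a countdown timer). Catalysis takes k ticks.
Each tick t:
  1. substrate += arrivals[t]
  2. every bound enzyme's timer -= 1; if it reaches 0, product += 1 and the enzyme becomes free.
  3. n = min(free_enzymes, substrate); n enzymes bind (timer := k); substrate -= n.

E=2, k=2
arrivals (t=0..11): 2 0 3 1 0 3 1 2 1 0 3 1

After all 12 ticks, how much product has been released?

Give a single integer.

t=0: arr=2 -> substrate=0 bound=2 product=0
t=1: arr=0 -> substrate=0 bound=2 product=0
t=2: arr=3 -> substrate=1 bound=2 product=2
t=3: arr=1 -> substrate=2 bound=2 product=2
t=4: arr=0 -> substrate=0 bound=2 product=4
t=5: arr=3 -> substrate=3 bound=2 product=4
t=6: arr=1 -> substrate=2 bound=2 product=6
t=7: arr=2 -> substrate=4 bound=2 product=6
t=8: arr=1 -> substrate=3 bound=2 product=8
t=9: arr=0 -> substrate=3 bound=2 product=8
t=10: arr=3 -> substrate=4 bound=2 product=10
t=11: arr=1 -> substrate=5 bound=2 product=10

Answer: 10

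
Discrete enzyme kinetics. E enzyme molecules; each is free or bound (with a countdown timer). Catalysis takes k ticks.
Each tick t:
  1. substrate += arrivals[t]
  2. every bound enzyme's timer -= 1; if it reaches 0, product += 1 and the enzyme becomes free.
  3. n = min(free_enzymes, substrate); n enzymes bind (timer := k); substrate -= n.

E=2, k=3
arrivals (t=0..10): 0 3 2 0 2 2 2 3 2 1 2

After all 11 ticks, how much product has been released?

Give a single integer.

Answer: 6

Derivation:
t=0: arr=0 -> substrate=0 bound=0 product=0
t=1: arr=3 -> substrate=1 bound=2 product=0
t=2: arr=2 -> substrate=3 bound=2 product=0
t=3: arr=0 -> substrate=3 bound=2 product=0
t=4: arr=2 -> substrate=3 bound=2 product=2
t=5: arr=2 -> substrate=5 bound=2 product=2
t=6: arr=2 -> substrate=7 bound=2 product=2
t=7: arr=3 -> substrate=8 bound=2 product=4
t=8: arr=2 -> substrate=10 bound=2 product=4
t=9: arr=1 -> substrate=11 bound=2 product=4
t=10: arr=2 -> substrate=11 bound=2 product=6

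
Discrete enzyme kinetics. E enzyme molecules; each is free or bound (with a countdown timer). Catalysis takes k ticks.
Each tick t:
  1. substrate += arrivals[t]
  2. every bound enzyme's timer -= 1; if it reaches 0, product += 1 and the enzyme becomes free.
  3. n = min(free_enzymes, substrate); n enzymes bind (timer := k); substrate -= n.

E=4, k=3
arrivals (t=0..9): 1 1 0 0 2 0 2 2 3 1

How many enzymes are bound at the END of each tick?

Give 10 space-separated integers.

Answer: 1 2 2 1 2 2 4 4 4 4

Derivation:
t=0: arr=1 -> substrate=0 bound=1 product=0
t=1: arr=1 -> substrate=0 bound=2 product=0
t=2: arr=0 -> substrate=0 bound=2 product=0
t=3: arr=0 -> substrate=0 bound=1 product=1
t=4: arr=2 -> substrate=0 bound=2 product=2
t=5: arr=0 -> substrate=0 bound=2 product=2
t=6: arr=2 -> substrate=0 bound=4 product=2
t=7: arr=2 -> substrate=0 bound=4 product=4
t=8: arr=3 -> substrate=3 bound=4 product=4
t=9: arr=1 -> substrate=2 bound=4 product=6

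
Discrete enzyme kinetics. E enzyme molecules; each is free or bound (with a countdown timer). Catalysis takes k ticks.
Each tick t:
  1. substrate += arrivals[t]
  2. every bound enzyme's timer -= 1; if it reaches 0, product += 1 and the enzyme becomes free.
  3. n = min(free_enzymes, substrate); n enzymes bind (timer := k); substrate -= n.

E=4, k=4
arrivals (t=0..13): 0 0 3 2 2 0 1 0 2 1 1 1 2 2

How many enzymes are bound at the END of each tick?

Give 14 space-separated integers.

t=0: arr=0 -> substrate=0 bound=0 product=0
t=1: arr=0 -> substrate=0 bound=0 product=0
t=2: arr=3 -> substrate=0 bound=3 product=0
t=3: arr=2 -> substrate=1 bound=4 product=0
t=4: arr=2 -> substrate=3 bound=4 product=0
t=5: arr=0 -> substrate=3 bound=4 product=0
t=6: arr=1 -> substrate=1 bound=4 product=3
t=7: arr=0 -> substrate=0 bound=4 product=4
t=8: arr=2 -> substrate=2 bound=4 product=4
t=9: arr=1 -> substrate=3 bound=4 product=4
t=10: arr=1 -> substrate=1 bound=4 product=7
t=11: arr=1 -> substrate=1 bound=4 product=8
t=12: arr=2 -> substrate=3 bound=4 product=8
t=13: arr=2 -> substrate=5 bound=4 product=8

Answer: 0 0 3 4 4 4 4 4 4 4 4 4 4 4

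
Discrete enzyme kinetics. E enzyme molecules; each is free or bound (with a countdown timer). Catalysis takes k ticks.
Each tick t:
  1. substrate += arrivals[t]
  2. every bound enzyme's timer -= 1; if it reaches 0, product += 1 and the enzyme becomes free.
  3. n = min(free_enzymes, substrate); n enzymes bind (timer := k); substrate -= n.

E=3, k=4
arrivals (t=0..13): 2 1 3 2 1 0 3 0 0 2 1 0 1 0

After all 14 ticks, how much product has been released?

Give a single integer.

Answer: 9

Derivation:
t=0: arr=2 -> substrate=0 bound=2 product=0
t=1: arr=1 -> substrate=0 bound=3 product=0
t=2: arr=3 -> substrate=3 bound=3 product=0
t=3: arr=2 -> substrate=5 bound=3 product=0
t=4: arr=1 -> substrate=4 bound=3 product=2
t=5: arr=0 -> substrate=3 bound=3 product=3
t=6: arr=3 -> substrate=6 bound=3 product=3
t=7: arr=0 -> substrate=6 bound=3 product=3
t=8: arr=0 -> substrate=4 bound=3 product=5
t=9: arr=2 -> substrate=5 bound=3 product=6
t=10: arr=1 -> substrate=6 bound=3 product=6
t=11: arr=0 -> substrate=6 bound=3 product=6
t=12: arr=1 -> substrate=5 bound=3 product=8
t=13: arr=0 -> substrate=4 bound=3 product=9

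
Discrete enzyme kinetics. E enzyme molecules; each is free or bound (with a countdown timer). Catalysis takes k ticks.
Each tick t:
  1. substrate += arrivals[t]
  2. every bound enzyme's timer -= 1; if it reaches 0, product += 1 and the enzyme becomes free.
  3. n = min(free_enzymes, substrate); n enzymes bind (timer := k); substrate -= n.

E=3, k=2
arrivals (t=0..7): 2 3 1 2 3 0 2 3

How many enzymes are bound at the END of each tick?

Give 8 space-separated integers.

t=0: arr=2 -> substrate=0 bound=2 product=0
t=1: arr=3 -> substrate=2 bound=3 product=0
t=2: arr=1 -> substrate=1 bound=3 product=2
t=3: arr=2 -> substrate=2 bound=3 product=3
t=4: arr=3 -> substrate=3 bound=3 product=5
t=5: arr=0 -> substrate=2 bound=3 product=6
t=6: arr=2 -> substrate=2 bound=3 product=8
t=7: arr=3 -> substrate=4 bound=3 product=9

Answer: 2 3 3 3 3 3 3 3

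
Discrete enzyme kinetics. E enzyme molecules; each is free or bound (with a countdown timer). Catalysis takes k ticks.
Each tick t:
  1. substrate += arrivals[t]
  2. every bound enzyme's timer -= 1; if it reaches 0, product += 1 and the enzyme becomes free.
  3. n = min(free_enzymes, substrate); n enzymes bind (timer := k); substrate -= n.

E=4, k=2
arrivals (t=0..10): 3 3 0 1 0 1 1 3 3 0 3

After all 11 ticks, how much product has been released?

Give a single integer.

Answer: 13

Derivation:
t=0: arr=3 -> substrate=0 bound=3 product=0
t=1: arr=3 -> substrate=2 bound=4 product=0
t=2: arr=0 -> substrate=0 bound=3 product=3
t=3: arr=1 -> substrate=0 bound=3 product=4
t=4: arr=0 -> substrate=0 bound=1 product=6
t=5: arr=1 -> substrate=0 bound=1 product=7
t=6: arr=1 -> substrate=0 bound=2 product=7
t=7: arr=3 -> substrate=0 bound=4 product=8
t=8: arr=3 -> substrate=2 bound=4 product=9
t=9: arr=0 -> substrate=0 bound=3 product=12
t=10: arr=3 -> substrate=1 bound=4 product=13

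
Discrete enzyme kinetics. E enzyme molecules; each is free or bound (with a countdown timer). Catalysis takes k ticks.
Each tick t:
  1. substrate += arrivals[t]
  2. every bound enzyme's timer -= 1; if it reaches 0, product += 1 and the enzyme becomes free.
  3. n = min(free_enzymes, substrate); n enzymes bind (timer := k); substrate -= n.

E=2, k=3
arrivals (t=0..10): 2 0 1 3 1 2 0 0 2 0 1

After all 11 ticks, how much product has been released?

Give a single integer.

t=0: arr=2 -> substrate=0 bound=2 product=0
t=1: arr=0 -> substrate=0 bound=2 product=0
t=2: arr=1 -> substrate=1 bound=2 product=0
t=3: arr=3 -> substrate=2 bound=2 product=2
t=4: arr=1 -> substrate=3 bound=2 product=2
t=5: arr=2 -> substrate=5 bound=2 product=2
t=6: arr=0 -> substrate=3 bound=2 product=4
t=7: arr=0 -> substrate=3 bound=2 product=4
t=8: arr=2 -> substrate=5 bound=2 product=4
t=9: arr=0 -> substrate=3 bound=2 product=6
t=10: arr=1 -> substrate=4 bound=2 product=6

Answer: 6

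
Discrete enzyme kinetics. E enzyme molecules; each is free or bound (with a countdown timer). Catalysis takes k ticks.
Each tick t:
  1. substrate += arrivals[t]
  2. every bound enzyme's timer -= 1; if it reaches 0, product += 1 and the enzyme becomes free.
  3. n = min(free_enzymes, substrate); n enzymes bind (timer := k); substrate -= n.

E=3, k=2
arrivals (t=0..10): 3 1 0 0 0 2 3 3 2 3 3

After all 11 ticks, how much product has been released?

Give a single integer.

Answer: 10

Derivation:
t=0: arr=3 -> substrate=0 bound=3 product=0
t=1: arr=1 -> substrate=1 bound=3 product=0
t=2: arr=0 -> substrate=0 bound=1 product=3
t=3: arr=0 -> substrate=0 bound=1 product=3
t=4: arr=0 -> substrate=0 bound=0 product=4
t=5: arr=2 -> substrate=0 bound=2 product=4
t=6: arr=3 -> substrate=2 bound=3 product=4
t=7: arr=3 -> substrate=3 bound=3 product=6
t=8: arr=2 -> substrate=4 bound=3 product=7
t=9: arr=3 -> substrate=5 bound=3 product=9
t=10: arr=3 -> substrate=7 bound=3 product=10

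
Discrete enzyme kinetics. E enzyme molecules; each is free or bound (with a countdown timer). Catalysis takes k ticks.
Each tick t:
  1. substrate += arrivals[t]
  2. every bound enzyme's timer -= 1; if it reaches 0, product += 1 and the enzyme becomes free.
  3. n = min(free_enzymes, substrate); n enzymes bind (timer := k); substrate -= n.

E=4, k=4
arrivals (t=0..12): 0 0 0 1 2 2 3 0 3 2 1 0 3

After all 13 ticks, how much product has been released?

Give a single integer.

Answer: 7

Derivation:
t=0: arr=0 -> substrate=0 bound=0 product=0
t=1: arr=0 -> substrate=0 bound=0 product=0
t=2: arr=0 -> substrate=0 bound=0 product=0
t=3: arr=1 -> substrate=0 bound=1 product=0
t=4: arr=2 -> substrate=0 bound=3 product=0
t=5: arr=2 -> substrate=1 bound=4 product=0
t=6: arr=3 -> substrate=4 bound=4 product=0
t=7: arr=0 -> substrate=3 bound=4 product=1
t=8: arr=3 -> substrate=4 bound=4 product=3
t=9: arr=2 -> substrate=5 bound=4 product=4
t=10: arr=1 -> substrate=6 bound=4 product=4
t=11: arr=0 -> substrate=5 bound=4 product=5
t=12: arr=3 -> substrate=6 bound=4 product=7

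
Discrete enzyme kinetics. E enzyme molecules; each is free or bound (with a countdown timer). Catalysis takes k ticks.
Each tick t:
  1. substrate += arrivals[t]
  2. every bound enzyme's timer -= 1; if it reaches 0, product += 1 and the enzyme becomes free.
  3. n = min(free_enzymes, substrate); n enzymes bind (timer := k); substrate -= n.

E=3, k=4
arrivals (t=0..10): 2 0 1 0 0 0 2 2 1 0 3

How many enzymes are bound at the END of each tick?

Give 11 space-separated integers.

Answer: 2 2 3 3 1 1 2 3 3 3 3

Derivation:
t=0: arr=2 -> substrate=0 bound=2 product=0
t=1: arr=0 -> substrate=0 bound=2 product=0
t=2: arr=1 -> substrate=0 bound=3 product=0
t=3: arr=0 -> substrate=0 bound=3 product=0
t=4: arr=0 -> substrate=0 bound=1 product=2
t=5: arr=0 -> substrate=0 bound=1 product=2
t=6: arr=2 -> substrate=0 bound=2 product=3
t=7: arr=2 -> substrate=1 bound=3 product=3
t=8: arr=1 -> substrate=2 bound=3 product=3
t=9: arr=0 -> substrate=2 bound=3 product=3
t=10: arr=3 -> substrate=3 bound=3 product=5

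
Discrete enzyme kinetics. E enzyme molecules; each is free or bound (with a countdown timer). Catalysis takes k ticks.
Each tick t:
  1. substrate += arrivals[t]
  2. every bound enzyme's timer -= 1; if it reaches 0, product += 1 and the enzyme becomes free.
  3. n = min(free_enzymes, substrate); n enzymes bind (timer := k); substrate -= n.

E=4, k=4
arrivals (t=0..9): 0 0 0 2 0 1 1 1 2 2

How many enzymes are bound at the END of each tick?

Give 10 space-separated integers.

Answer: 0 0 0 2 2 3 4 3 4 4

Derivation:
t=0: arr=0 -> substrate=0 bound=0 product=0
t=1: arr=0 -> substrate=0 bound=0 product=0
t=2: arr=0 -> substrate=0 bound=0 product=0
t=3: arr=2 -> substrate=0 bound=2 product=0
t=4: arr=0 -> substrate=0 bound=2 product=0
t=5: arr=1 -> substrate=0 bound=3 product=0
t=6: arr=1 -> substrate=0 bound=4 product=0
t=7: arr=1 -> substrate=0 bound=3 product=2
t=8: arr=2 -> substrate=1 bound=4 product=2
t=9: arr=2 -> substrate=2 bound=4 product=3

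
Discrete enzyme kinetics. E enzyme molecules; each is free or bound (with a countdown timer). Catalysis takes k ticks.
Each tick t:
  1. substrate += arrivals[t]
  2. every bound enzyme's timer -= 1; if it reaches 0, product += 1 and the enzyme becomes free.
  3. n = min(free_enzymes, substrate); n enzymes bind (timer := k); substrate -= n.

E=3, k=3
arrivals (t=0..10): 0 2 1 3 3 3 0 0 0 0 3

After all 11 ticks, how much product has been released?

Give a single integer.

t=0: arr=0 -> substrate=0 bound=0 product=0
t=1: arr=2 -> substrate=0 bound=2 product=0
t=2: arr=1 -> substrate=0 bound=3 product=0
t=3: arr=3 -> substrate=3 bound=3 product=0
t=4: arr=3 -> substrate=4 bound=3 product=2
t=5: arr=3 -> substrate=6 bound=3 product=3
t=6: arr=0 -> substrate=6 bound=3 product=3
t=7: arr=0 -> substrate=4 bound=3 product=5
t=8: arr=0 -> substrate=3 bound=3 product=6
t=9: arr=0 -> substrate=3 bound=3 product=6
t=10: arr=3 -> substrate=4 bound=3 product=8

Answer: 8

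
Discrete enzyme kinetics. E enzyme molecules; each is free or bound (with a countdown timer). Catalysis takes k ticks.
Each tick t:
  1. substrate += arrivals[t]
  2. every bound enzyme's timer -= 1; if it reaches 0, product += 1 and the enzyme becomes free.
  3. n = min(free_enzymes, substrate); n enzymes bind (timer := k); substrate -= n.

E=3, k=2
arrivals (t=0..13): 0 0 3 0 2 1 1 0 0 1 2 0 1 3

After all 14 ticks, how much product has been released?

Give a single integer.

Answer: 10

Derivation:
t=0: arr=0 -> substrate=0 bound=0 product=0
t=1: arr=0 -> substrate=0 bound=0 product=0
t=2: arr=3 -> substrate=0 bound=3 product=0
t=3: arr=0 -> substrate=0 bound=3 product=0
t=4: arr=2 -> substrate=0 bound=2 product=3
t=5: arr=1 -> substrate=0 bound=3 product=3
t=6: arr=1 -> substrate=0 bound=2 product=5
t=7: arr=0 -> substrate=0 bound=1 product=6
t=8: arr=0 -> substrate=0 bound=0 product=7
t=9: arr=1 -> substrate=0 bound=1 product=7
t=10: arr=2 -> substrate=0 bound=3 product=7
t=11: arr=0 -> substrate=0 bound=2 product=8
t=12: arr=1 -> substrate=0 bound=1 product=10
t=13: arr=3 -> substrate=1 bound=3 product=10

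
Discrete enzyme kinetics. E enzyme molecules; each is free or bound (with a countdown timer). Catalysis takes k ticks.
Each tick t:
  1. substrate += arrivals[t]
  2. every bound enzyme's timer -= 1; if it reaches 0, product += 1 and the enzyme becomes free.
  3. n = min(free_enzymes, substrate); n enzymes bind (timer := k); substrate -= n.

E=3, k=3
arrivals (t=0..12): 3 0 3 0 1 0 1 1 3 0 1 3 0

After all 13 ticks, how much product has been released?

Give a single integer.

Answer: 11

Derivation:
t=0: arr=3 -> substrate=0 bound=3 product=0
t=1: arr=0 -> substrate=0 bound=3 product=0
t=2: arr=3 -> substrate=3 bound=3 product=0
t=3: arr=0 -> substrate=0 bound=3 product=3
t=4: arr=1 -> substrate=1 bound=3 product=3
t=5: arr=0 -> substrate=1 bound=3 product=3
t=6: arr=1 -> substrate=0 bound=2 product=6
t=7: arr=1 -> substrate=0 bound=3 product=6
t=8: arr=3 -> substrate=3 bound=3 product=6
t=9: arr=0 -> substrate=1 bound=3 product=8
t=10: arr=1 -> substrate=1 bound=3 product=9
t=11: arr=3 -> substrate=4 bound=3 product=9
t=12: arr=0 -> substrate=2 bound=3 product=11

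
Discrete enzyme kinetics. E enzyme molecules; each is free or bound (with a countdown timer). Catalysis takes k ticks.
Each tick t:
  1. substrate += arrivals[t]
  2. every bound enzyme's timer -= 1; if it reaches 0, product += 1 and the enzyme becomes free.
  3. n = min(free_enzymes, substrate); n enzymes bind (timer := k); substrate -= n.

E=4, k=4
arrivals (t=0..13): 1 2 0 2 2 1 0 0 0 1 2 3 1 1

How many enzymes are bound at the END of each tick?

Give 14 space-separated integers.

t=0: arr=1 -> substrate=0 bound=1 product=0
t=1: arr=2 -> substrate=0 bound=3 product=0
t=2: arr=0 -> substrate=0 bound=3 product=0
t=3: arr=2 -> substrate=1 bound=4 product=0
t=4: arr=2 -> substrate=2 bound=4 product=1
t=5: arr=1 -> substrate=1 bound=4 product=3
t=6: arr=0 -> substrate=1 bound=4 product=3
t=7: arr=0 -> substrate=0 bound=4 product=4
t=8: arr=0 -> substrate=0 bound=3 product=5
t=9: arr=1 -> substrate=0 bound=2 product=7
t=10: arr=2 -> substrate=0 bound=4 product=7
t=11: arr=3 -> substrate=2 bound=4 product=8
t=12: arr=1 -> substrate=3 bound=4 product=8
t=13: arr=1 -> substrate=3 bound=4 product=9

Answer: 1 3 3 4 4 4 4 4 3 2 4 4 4 4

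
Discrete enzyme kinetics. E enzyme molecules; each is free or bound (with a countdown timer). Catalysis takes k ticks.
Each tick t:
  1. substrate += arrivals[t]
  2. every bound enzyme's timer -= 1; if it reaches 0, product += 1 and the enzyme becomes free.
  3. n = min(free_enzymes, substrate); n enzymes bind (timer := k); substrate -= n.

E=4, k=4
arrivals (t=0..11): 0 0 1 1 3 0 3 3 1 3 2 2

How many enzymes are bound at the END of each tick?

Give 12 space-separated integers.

Answer: 0 0 1 2 4 4 4 4 4 4 4 4

Derivation:
t=0: arr=0 -> substrate=0 bound=0 product=0
t=1: arr=0 -> substrate=0 bound=0 product=0
t=2: arr=1 -> substrate=0 bound=1 product=0
t=3: arr=1 -> substrate=0 bound=2 product=0
t=4: arr=3 -> substrate=1 bound=4 product=0
t=5: arr=0 -> substrate=1 bound=4 product=0
t=6: arr=3 -> substrate=3 bound=4 product=1
t=7: arr=3 -> substrate=5 bound=4 product=2
t=8: arr=1 -> substrate=4 bound=4 product=4
t=9: arr=3 -> substrate=7 bound=4 product=4
t=10: arr=2 -> substrate=8 bound=4 product=5
t=11: arr=2 -> substrate=9 bound=4 product=6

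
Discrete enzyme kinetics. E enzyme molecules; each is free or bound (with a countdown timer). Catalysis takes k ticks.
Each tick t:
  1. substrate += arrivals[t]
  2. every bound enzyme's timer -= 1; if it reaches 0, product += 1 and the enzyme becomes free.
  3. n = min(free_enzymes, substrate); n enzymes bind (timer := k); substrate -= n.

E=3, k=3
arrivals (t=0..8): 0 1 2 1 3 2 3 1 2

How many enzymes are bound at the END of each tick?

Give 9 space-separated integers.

Answer: 0 1 3 3 3 3 3 3 3

Derivation:
t=0: arr=0 -> substrate=0 bound=0 product=0
t=1: arr=1 -> substrate=0 bound=1 product=0
t=2: arr=2 -> substrate=0 bound=3 product=0
t=3: arr=1 -> substrate=1 bound=3 product=0
t=4: arr=3 -> substrate=3 bound=3 product=1
t=5: arr=2 -> substrate=3 bound=3 product=3
t=6: arr=3 -> substrate=6 bound=3 product=3
t=7: arr=1 -> substrate=6 bound=3 product=4
t=8: arr=2 -> substrate=6 bound=3 product=6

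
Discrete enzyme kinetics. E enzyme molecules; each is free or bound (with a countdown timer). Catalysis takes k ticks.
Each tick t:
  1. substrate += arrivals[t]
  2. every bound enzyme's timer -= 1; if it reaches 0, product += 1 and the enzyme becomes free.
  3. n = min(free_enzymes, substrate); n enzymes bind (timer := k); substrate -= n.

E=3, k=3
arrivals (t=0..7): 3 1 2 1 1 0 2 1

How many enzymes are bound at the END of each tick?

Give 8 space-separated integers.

Answer: 3 3 3 3 3 3 3 3

Derivation:
t=0: arr=3 -> substrate=0 bound=3 product=0
t=1: arr=1 -> substrate=1 bound=3 product=0
t=2: arr=2 -> substrate=3 bound=3 product=0
t=3: arr=1 -> substrate=1 bound=3 product=3
t=4: arr=1 -> substrate=2 bound=3 product=3
t=5: arr=0 -> substrate=2 bound=3 product=3
t=6: arr=2 -> substrate=1 bound=3 product=6
t=7: arr=1 -> substrate=2 bound=3 product=6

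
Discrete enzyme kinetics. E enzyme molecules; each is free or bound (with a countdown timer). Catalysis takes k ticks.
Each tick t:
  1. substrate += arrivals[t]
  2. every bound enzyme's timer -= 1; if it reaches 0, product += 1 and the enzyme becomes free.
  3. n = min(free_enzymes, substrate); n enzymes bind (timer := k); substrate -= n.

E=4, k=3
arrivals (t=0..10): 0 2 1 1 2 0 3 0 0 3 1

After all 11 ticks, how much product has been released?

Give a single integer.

Answer: 9

Derivation:
t=0: arr=0 -> substrate=0 bound=0 product=0
t=1: arr=2 -> substrate=0 bound=2 product=0
t=2: arr=1 -> substrate=0 bound=3 product=0
t=3: arr=1 -> substrate=0 bound=4 product=0
t=4: arr=2 -> substrate=0 bound=4 product=2
t=5: arr=0 -> substrate=0 bound=3 product=3
t=6: arr=3 -> substrate=1 bound=4 product=4
t=7: arr=0 -> substrate=0 bound=3 product=6
t=8: arr=0 -> substrate=0 bound=3 product=6
t=9: arr=3 -> substrate=0 bound=4 product=8
t=10: arr=1 -> substrate=0 bound=4 product=9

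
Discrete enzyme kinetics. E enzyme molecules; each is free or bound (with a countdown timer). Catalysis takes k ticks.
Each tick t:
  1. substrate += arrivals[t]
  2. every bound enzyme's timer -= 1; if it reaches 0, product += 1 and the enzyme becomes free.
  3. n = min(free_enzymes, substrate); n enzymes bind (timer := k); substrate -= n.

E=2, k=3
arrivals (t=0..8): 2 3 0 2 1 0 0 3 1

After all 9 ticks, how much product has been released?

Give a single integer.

Answer: 4

Derivation:
t=0: arr=2 -> substrate=0 bound=2 product=0
t=1: arr=3 -> substrate=3 bound=2 product=0
t=2: arr=0 -> substrate=3 bound=2 product=0
t=3: arr=2 -> substrate=3 bound=2 product=2
t=4: arr=1 -> substrate=4 bound=2 product=2
t=5: arr=0 -> substrate=4 bound=2 product=2
t=6: arr=0 -> substrate=2 bound=2 product=4
t=7: arr=3 -> substrate=5 bound=2 product=4
t=8: arr=1 -> substrate=6 bound=2 product=4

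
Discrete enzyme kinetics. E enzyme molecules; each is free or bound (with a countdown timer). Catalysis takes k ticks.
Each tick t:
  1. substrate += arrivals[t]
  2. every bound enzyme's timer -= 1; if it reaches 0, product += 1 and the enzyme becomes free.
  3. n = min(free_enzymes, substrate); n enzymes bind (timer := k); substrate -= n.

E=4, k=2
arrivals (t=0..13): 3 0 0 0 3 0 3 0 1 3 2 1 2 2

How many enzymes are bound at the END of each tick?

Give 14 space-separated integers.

Answer: 3 3 0 0 3 3 3 3 1 4 4 3 4 4

Derivation:
t=0: arr=3 -> substrate=0 bound=3 product=0
t=1: arr=0 -> substrate=0 bound=3 product=0
t=2: arr=0 -> substrate=0 bound=0 product=3
t=3: arr=0 -> substrate=0 bound=0 product=3
t=4: arr=3 -> substrate=0 bound=3 product=3
t=5: arr=0 -> substrate=0 bound=3 product=3
t=6: arr=3 -> substrate=0 bound=3 product=6
t=7: arr=0 -> substrate=0 bound=3 product=6
t=8: arr=1 -> substrate=0 bound=1 product=9
t=9: arr=3 -> substrate=0 bound=4 product=9
t=10: arr=2 -> substrate=1 bound=4 product=10
t=11: arr=1 -> substrate=0 bound=3 product=13
t=12: arr=2 -> substrate=0 bound=4 product=14
t=13: arr=2 -> substrate=0 bound=4 product=16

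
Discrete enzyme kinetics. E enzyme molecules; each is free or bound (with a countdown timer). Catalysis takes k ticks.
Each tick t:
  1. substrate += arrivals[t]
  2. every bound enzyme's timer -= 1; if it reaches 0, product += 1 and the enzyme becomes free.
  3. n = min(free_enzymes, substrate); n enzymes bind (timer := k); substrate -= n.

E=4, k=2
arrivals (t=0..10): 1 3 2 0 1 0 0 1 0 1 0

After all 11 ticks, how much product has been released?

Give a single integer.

t=0: arr=1 -> substrate=0 bound=1 product=0
t=1: arr=3 -> substrate=0 bound=4 product=0
t=2: arr=2 -> substrate=1 bound=4 product=1
t=3: arr=0 -> substrate=0 bound=2 product=4
t=4: arr=1 -> substrate=0 bound=2 product=5
t=5: arr=0 -> substrate=0 bound=1 product=6
t=6: arr=0 -> substrate=0 bound=0 product=7
t=7: arr=1 -> substrate=0 bound=1 product=7
t=8: arr=0 -> substrate=0 bound=1 product=7
t=9: arr=1 -> substrate=0 bound=1 product=8
t=10: arr=0 -> substrate=0 bound=1 product=8

Answer: 8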